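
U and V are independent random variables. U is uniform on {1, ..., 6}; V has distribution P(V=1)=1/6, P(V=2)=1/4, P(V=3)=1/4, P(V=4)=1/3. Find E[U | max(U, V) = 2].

13/8

P(max(U, V) = 2) = 1/9.
Summing U·P(x,y) over outcomes with max(U, V) = 2 gives 13/72.
E[U | max(U, V) = 2] = (13/72) / (1/9) = 13/8.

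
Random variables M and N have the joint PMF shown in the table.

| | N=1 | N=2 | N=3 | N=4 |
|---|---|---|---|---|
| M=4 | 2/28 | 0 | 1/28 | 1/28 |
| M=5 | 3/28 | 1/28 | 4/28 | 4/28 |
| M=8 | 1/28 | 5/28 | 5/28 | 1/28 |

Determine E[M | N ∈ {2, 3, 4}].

141/22

P(N ∈ {2, 3, 4}) = 11/14.
Σ M·P over the event = 4·(1/28) + 4·(1/28) + 5·(1/28) + 5·(4/28) + 5·(4/28) + 8·(5/28) + 8·(5/28) + 8·(1/28) = 141/28.
E[M | N ∈ {2, 3, 4}] = (141/28) / (11/14) = 141/22.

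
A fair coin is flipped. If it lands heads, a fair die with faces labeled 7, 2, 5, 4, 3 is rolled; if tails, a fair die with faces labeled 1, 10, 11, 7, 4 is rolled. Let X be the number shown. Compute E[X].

27/5

E[X | heads] = (7+2+5+4+3)/5 = 21/5.
E[X | tails] = (1+10+11+7+4)/5 = 33/5.
By the law of total expectation,
E[X] = (1/2)·(21/5) + (1/2)·(33/5) = 27/5.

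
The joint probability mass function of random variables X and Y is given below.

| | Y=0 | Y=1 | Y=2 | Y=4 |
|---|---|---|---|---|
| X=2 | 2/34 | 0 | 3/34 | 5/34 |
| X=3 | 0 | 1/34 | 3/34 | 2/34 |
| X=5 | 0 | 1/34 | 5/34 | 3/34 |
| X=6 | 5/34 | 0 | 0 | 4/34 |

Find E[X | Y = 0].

P(Y = 0) = 7/34.
Summing X·P(X=x,Y=y) over the conditioning event gives 1.
E[X | Y = 0] = (1) / (7/34) = 34/7.

34/7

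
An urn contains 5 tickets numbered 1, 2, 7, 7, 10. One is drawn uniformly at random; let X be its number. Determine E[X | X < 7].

3/2

P(X < 7) = 2/5.
Σ over the event: 1·1/5 + 2·1/5 = 3/5.
E[X | X < 7] = (3/5) / (2/5) = 3/2.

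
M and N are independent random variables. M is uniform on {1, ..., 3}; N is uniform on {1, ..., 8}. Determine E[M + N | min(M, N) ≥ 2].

P(min(M, N) ≥ 2) = 7/12.
Summing (M+N)·P(x,y) over outcomes with min(M, N) ≥ 2 gives 35/8.
E[M + N | min(M, N) ≥ 2] = (35/8) / (7/12) = 15/2.

15/2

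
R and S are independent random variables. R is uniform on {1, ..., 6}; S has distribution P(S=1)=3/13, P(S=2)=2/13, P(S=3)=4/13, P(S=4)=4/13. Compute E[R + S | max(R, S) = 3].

82/17

P(max(R, S) = 3) = 17/78.
Summing (R+S)·P(x,y) over outcomes with max(R, S) = 3 gives 41/39.
E[R + S | max(R, S) = 3] = (41/39) / (17/78) = 82/17.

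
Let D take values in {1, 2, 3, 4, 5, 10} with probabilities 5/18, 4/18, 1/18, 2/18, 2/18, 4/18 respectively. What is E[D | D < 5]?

P(D < 5) = 2/3.
Σ over the event: 1·5/18 + 2·2/9 + 3·1/18 + 4·1/9 = 4/3.
E[D | D < 5] = (4/3) / (2/3) = 2.

2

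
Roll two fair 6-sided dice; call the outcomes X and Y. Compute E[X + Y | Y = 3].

13/2

Outcomes with Y = 3: (1,3), (2,3), (3,3), (4,3), (5,3), (6,3), each with probability 1/36.
E[X + Y | Y = 3] = (4 + 5 + 6 + 7 + 8 + 9) / 6 = 13/2.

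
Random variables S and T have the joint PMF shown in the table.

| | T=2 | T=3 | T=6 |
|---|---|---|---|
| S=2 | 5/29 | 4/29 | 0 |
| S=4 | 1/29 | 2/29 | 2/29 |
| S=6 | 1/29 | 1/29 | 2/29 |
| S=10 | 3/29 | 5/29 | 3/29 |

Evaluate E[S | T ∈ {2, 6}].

100/17

P(T ∈ {2, 6}) = 17/29.
Σ S·P over the event = 2·(5/29) + 4·(1/29) + 4·(2/29) + 6·(1/29) + 6·(2/29) + 10·(3/29) + 10·(3/29) = 100/29.
E[S | T ∈ {2, 6}] = (100/29) / (17/29) = 100/17.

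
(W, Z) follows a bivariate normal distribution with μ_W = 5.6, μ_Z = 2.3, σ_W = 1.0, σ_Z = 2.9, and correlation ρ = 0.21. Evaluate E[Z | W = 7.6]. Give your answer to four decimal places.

For a bivariate normal, E[Z | W=x] = μ_Z + ρ·(σ_Z/σ_W)·(x − μ_W).
E[Z | W=7.6] = 2.3 + (0.21)·(2.9/1.0)·(7.6 − (5.6)) = 2.3 + (0.609)·(2) = 3.5180.

3.5180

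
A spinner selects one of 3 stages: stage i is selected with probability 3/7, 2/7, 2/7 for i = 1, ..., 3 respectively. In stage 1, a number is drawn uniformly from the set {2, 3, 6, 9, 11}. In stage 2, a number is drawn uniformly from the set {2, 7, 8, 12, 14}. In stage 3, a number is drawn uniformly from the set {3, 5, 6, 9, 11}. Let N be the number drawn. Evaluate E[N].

247/35

E[N | stage 1] = (2+3+6+9+11)/5 = 31/5.
E[N | stage 2] = (2+7+8+12+14)/5 = 43/5.
E[N | stage 3] = (3+5+6+9+11)/5 = 34/5.
E[N] = (3/7)·(31/5) + (2/7)·(43/5) + (2/7)·(34/5) = 247/35.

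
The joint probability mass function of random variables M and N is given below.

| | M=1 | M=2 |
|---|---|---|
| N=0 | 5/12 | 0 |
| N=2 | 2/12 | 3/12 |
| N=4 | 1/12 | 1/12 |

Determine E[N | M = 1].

P(M = 1) = 2/3.
Σ N·P over the event = 0·(5/12) + 2·(2/12) + 4·(1/12) = 2/3.
E[N | M = 1] = (2/3) / (2/3) = 1.

1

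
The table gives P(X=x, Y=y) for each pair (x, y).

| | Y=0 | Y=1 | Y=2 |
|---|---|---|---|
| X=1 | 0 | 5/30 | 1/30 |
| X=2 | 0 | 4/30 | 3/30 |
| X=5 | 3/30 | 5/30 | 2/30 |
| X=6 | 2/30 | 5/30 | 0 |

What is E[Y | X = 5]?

9/10

P(X = 5) = 1/3.
Σ Y·P over the event = 0·(3/30) + 1·(5/30) + 2·(2/30) = 3/10.
E[Y | X = 5] = (3/10) / (1/3) = 9/10.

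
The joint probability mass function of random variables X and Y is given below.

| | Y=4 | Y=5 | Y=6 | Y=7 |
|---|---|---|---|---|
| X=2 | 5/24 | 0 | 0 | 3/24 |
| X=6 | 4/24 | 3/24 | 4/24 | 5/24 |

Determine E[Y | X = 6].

45/8

P(X = 6) = 2/3.
Σ Y·P over the event = 4·(4/24) + 5·(3/24) + 6·(4/24) + 7·(5/24) = 15/4.
E[Y | X = 6] = (15/4) / (2/3) = 45/8.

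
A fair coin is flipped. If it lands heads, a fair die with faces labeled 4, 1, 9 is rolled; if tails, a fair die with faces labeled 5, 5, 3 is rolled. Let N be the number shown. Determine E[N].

9/2

E[N | heads] = (4+1+9)/3 = 14/3.
E[N | tails] = (5+5+3)/3 = 13/3.
E[N] = (1/2)·(14/3) + (1/2)·(13/3) = 9/2.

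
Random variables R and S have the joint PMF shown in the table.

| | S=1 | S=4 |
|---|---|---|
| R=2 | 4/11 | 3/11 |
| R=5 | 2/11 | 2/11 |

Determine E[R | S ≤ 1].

P(S ≤ 1) = 6/11.
Σ R·P over the event = 2·(4/11) + 5·(2/11) = 18/11.
E[R | S ≤ 1] = (18/11) / (6/11) = 3.

3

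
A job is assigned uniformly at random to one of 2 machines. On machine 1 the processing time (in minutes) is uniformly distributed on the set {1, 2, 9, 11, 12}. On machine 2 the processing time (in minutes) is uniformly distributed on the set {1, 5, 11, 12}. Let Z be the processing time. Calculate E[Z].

57/8

E[Z | machine 1] = (1+2+9+11+12)/5 = 7.
E[Z | machine 2] = (1+5+11+12)/4 = 29/4.
By the law of total expectation,
E[Z] = (1/2)·(7) + (1/2)·(29/4) = 57/8.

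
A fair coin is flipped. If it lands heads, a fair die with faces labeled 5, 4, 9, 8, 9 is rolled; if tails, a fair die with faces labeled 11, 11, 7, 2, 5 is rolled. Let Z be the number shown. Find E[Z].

71/10

E[Z | heads] = (5+4+9+8+9)/5 = 7.
E[Z | tails] = (11+11+7+2+5)/5 = 36/5.
By the law of total expectation,
E[Z] = (1/2)·(7) + (1/2)·(36/5) = 71/10.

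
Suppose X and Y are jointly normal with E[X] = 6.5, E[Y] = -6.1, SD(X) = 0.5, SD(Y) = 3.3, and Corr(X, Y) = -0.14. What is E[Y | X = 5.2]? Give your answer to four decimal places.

-4.8988

E[Y | X=x] = μ_Y + ρ(σ_Y/σ_X)(x − μ_X) for jointly normal variables.
E[Y | X=5.2] = -6.1 + (-0.14)·(3.3/0.5)·(5.2 − (6.5)) = -6.1 + (-0.924)·(-1.3) = -4.8988.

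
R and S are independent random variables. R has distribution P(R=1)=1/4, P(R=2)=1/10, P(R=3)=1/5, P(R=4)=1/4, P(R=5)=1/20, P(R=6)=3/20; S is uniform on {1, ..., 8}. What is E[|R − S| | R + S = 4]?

18/11

P(R + S = 4) = 11/160.
Summing |R−S|·P(x,y) over outcomes with R + S = 4 gives 9/80.
E[|R − S| | R + S = 4] = (9/80) / (11/160) = 18/11.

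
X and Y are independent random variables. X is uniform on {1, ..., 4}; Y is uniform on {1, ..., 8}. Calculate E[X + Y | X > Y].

Outcomes with X > Y: (2,1), (3,1), (3,2), (4,1), (4,2), (4,3), each with probability 1/32.
E[X + Y | X > Y] = (3 + 4 + 5 + 5 + 6 + 7) / 6 = 5.

5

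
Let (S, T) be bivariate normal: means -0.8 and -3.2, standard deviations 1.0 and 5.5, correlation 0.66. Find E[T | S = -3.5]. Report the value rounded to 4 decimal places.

The regression of T on S has slope ρ·σ_T/σ_S and passes through (μ_S, μ_T).
E[T | S=-3.5] = -3.2 + (0.66)·(5.5/1.0)·(-3.5 − (-0.8)) = -3.2 + (3.63)·(-2.7) = -13.0010.

-13.0010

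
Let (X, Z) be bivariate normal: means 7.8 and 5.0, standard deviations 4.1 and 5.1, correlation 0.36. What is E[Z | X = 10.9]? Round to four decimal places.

The regression of Z on X has slope ρ·σ_Z/σ_X and passes through (μ_X, μ_Z).
E[Z | X=10.9] = 5.0 + (0.36)·(5.1/4.1)·(10.9 − (7.8)) = 5.0 + (0.4478)·(3.1) = 6.3882.

6.3882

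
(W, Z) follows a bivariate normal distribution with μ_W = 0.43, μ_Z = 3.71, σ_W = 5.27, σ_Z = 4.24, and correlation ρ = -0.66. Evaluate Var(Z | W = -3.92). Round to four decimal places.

10.1466

For a bivariate normal, Var(Z | W=x) = σ_Z²(1 − ρ²).
Var(Z | W=-3.92) = (4.24)²·(1 − (-0.66)²) = 17.9776·0.5644 = 10.1466.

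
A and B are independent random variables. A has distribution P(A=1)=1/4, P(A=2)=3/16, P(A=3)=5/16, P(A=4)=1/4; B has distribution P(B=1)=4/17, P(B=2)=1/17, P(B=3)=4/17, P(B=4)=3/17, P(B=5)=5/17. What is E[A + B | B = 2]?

73/16

P(B = 2) = 1/17.
Summing (A+B)·P(x,y) over outcomes with B = 2 gives 73/272.
E[A + B | B = 2] = (73/272) / (1/17) = 73/16.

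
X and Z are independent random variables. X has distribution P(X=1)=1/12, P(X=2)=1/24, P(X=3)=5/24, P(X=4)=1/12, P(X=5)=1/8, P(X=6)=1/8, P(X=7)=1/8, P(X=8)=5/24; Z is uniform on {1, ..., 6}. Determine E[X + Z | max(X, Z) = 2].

13/4

P(max(X, Z) = 2) = 1/36.
Summing (X+Z)·P(x,y) over outcomes with max(X, Z) = 2 gives 13/144.
E[X + Z | max(X, Z) = 2] = (13/144) / (1/36) = 13/4.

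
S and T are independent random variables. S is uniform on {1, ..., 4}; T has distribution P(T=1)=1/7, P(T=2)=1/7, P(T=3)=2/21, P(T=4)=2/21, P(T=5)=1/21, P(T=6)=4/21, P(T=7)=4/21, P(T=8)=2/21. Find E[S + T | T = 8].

P(T = 8) = 2/21.
Summing (S+T)·P(x,y) over outcomes with T = 8 gives 1.
E[S + T | T = 8] = (1) / (2/21) = 21/2.

21/2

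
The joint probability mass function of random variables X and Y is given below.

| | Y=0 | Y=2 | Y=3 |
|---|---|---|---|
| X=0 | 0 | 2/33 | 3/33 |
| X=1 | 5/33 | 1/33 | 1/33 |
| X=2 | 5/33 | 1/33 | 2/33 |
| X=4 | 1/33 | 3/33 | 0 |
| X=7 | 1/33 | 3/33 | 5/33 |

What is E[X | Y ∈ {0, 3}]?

66/23

P(Y ∈ {0, 3}) = 23/33.
Σ X·P over the event = 0·(3/33) + 1·(5/33) + 1·(1/33) + 2·(5/33) + 2·(2/33) + 4·(1/33) + 7·(1/33) + 7·(5/33) = 2.
E[X | Y ∈ {0, 3}] = (2) / (23/33) = 66/23.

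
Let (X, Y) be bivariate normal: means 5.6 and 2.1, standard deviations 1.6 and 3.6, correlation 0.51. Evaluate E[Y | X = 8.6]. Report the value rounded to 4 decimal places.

5.5425

The regression of Y on X has slope ρ·σ_Y/σ_X and passes through (μ_X, μ_Y).
E[Y | X=8.6] = 2.1 + (0.51)·(3.6/1.6)·(8.6 − (5.6)) = 2.1 + (1.1475)·(3) = 5.5425.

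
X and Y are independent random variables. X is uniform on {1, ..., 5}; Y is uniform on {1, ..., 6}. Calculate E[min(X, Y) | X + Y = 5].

3/2

Outcomes with X + Y = 5: (1,4), (2,3), (3,2), (4,1), each with probability 1/30.
E[min(X, Y) | X + Y = 5] = (1 + 2 + 2 + 1) / 4 = 3/2.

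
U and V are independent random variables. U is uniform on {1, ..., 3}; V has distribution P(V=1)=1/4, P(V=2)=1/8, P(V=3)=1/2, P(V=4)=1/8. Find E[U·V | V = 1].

P(V = 1) = 1/4.
Summing UV·P(x,y) over outcomes with V = 1 gives 1/2.
E[U·V | V = 1] = (1/2) / (1/4) = 2.

2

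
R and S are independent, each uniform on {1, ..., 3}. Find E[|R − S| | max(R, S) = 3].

6/5

P(max(R, S) = 3) = 5/9.
Summing |R−S|·P(x,y) over outcomes with max(R, S) = 3 gives 2/3.
E[|R − S| | max(R, S) = 3] = (2/3) / (5/9) = 6/5.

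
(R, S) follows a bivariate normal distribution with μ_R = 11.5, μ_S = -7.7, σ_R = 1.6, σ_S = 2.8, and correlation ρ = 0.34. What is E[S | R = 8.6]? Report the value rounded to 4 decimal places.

-9.4255

E[S | R=x] = μ_S + ρ(σ_S/σ_R)(x − μ_R) for jointly normal variables.
E[S | R=8.6] = -7.7 + (0.34)·(2.8/1.6)·(8.6 − (11.5)) = -7.7 + (0.595)·(-2.9) = -9.4255.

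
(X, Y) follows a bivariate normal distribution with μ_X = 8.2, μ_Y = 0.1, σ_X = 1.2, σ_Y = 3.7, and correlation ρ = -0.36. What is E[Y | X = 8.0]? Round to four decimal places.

The regression of Y on X has slope ρ·σ_Y/σ_X and passes through (μ_X, μ_Y).
E[Y | X=8.0] = 0.1 + (-0.36)·(3.7/1.2)·(8.0 − (8.2)) = 0.1 + (-1.11)·(-0.2) = 0.3220.

0.3220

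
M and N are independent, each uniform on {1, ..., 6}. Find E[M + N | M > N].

7

P(M > N) = 5/12.
Summing (M+N)·P(x,y) over outcomes with M > N gives 35/12.
E[M + N | M > N] = (35/12) / (5/12) = 7.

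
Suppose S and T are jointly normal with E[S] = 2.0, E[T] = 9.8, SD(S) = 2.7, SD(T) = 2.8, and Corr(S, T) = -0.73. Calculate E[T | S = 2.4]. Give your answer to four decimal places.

9.4972

For a bivariate normal, E[T | S=x] = μ_T + ρ·(σ_T/σ_S)·(x − μ_S).
E[T | S=2.4] = 9.8 + (-0.73)·(2.8/2.7)·(2.4 − (2.0)) = 9.8 + (-0.75704)·(0.4) = 9.4972.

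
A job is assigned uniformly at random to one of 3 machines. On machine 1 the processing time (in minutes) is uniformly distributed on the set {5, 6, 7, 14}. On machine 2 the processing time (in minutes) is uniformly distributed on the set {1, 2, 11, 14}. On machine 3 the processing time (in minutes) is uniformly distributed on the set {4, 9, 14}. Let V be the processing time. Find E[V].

8

E[V | machine 1] = (5+6+7+14)/4 = 8.
E[V | machine 2] = (1+2+11+14)/4 = 7.
E[V | machine 3] = (4+9+14)/3 = 9.
By the law of total expectation,
E[V] = (1/3)·(8) + (1/3)·(7) + (1/3)·(9) = 8.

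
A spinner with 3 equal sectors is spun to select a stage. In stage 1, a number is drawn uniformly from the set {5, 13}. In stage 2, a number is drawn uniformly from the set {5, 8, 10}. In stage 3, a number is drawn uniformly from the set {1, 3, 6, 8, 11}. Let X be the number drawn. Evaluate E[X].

337/45

E[X | stage 1] = (5+13)/2 = 9.
E[X | stage 2] = (5+8+10)/3 = 23/3.
E[X | stage 3] = (1+3+6+8+11)/5 = 29/5.
By the law of total expectation,
E[X] = (1/3)·(9) + (1/3)·(23/3) + (1/3)·(29/5) = 337/45.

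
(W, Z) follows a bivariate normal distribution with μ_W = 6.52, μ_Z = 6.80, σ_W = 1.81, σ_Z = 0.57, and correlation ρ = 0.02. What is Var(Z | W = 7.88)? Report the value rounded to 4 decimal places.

For a bivariate normal, Var(Z | W=x) = σ_Z²(1 − ρ²).
Var(Z | W=7.88) = (0.57)²·(1 − (0.02)²) = 0.3249·0.9996 = 0.3248.

0.3248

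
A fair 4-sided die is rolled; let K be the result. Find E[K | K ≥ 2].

Given K ≥ 2, K is equally likely to be any of {2, 3, 4}.
E[K | K ≥ 2] = (2 + 3 + 4) / 3 = 3.

3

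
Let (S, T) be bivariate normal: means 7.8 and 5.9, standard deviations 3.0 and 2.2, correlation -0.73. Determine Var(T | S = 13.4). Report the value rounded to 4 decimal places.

For a bivariate normal, Var(T | S=x) = σ_T²(1 − ρ²).
Var(T | S=13.4) = (2.2)²·(1 − (-0.73)²) = 4.84·0.4671 = 2.2608.

2.2608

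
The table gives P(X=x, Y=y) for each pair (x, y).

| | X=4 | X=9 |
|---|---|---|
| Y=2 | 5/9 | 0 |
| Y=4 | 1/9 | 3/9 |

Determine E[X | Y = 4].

P(Y = 4) = 4/9.
Σ X·P over the event = 4·(1/9) + 9·(3/9) = 31/9.
E[X | Y = 4] = (31/9) / (4/9) = 31/4.

31/4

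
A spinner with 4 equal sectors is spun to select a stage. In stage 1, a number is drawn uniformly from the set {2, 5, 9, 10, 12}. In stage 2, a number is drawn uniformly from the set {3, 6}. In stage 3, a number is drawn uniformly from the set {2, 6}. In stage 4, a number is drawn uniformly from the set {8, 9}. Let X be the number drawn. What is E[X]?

123/20

E[X | stage 1] = (2+5+9+10+12)/5 = 38/5.
E[X | stage 2] = (3+6)/2 = 9/2.
E[X | stage 3] = (2+6)/2 = 4.
E[X | stage 4] = (8+9)/2 = 17/2.
E[X] = (1/4)·(38/5) + (1/4)·(9/2) + (1/4)·(4) + (1/4)·(17/2) = 123/20.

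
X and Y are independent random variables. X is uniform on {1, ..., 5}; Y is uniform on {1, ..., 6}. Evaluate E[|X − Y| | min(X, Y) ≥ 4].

5/6

Outcomes with min(X, Y) ≥ 4: (4,4), (4,5), (4,6), (5,4), (5,5), (5,6), each with probability 1/30.
E[|X − Y| | min(X, Y) ≥ 4] = (0 + 1 + 2 + 1 + 0 + 1) / 6 = 5/6.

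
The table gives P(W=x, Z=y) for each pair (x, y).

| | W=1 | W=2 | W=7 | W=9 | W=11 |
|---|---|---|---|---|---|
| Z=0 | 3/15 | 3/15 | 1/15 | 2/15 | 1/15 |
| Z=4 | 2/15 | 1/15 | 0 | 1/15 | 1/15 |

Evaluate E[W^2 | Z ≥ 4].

208/5

P(Z ≥ 4) = 1/3.
Σ W^2·P over the event = 1·(2/15) + 4·(1/15) + 81·(1/15) + 121·(1/15) = 208/15.
E[W^2 | Z ≥ 4] = (208/15) / (1/3) = 208/5.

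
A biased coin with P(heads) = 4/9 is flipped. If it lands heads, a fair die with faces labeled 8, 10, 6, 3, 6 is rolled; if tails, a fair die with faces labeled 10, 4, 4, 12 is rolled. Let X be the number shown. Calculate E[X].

E[X | heads] = (8+10+6+3+6)/5 = 33/5.
E[X | tails] = (10+4+4+12)/4 = 15/2.
By the law of total expectation,
E[X] = (4/9)·(33/5) + (5/9)·(15/2) = 71/10.

71/10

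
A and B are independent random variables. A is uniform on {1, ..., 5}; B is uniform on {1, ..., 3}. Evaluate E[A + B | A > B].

17/3

Outcomes with A > B: (2,1), (3,1), (3,2), (4,1), (4,2), (4,3), (5,1), (5,2), (5,3), each with probability 1/15.
E[A + B | A > B] = (3 + 4 + 5 + 5 + 6 + 7 + 6 + 7 + 8) / 9 = 17/3.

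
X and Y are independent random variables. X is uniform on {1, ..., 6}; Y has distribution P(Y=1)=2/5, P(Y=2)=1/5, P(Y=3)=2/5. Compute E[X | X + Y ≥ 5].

22/5

P(X + Y ≥ 5) = 2/3.
Summing X·P(x,y) over outcomes with X + Y ≥ 5 gives 44/15.
E[X | X + Y ≥ 5] = (44/15) / (2/3) = 22/5.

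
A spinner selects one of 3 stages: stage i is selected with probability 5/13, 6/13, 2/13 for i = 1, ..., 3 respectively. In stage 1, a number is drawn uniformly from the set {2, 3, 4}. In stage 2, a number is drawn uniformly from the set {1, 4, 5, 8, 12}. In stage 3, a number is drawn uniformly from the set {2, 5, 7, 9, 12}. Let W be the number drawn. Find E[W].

5

E[W | stage 1] = (2+3+4)/3 = 3.
E[W | stage 2] = (1+4+5+8+12)/5 = 6.
E[W | stage 3] = (2+5+7+9+12)/5 = 7.
By the law of total expectation,
E[W] = (5/13)·(3) + (6/13)·(6) + (2/13)·(7) = 5.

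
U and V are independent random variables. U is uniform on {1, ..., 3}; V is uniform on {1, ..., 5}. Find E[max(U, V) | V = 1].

Outcomes with V = 1: (1,1), (2,1), (3,1), each with probability 1/15.
E[max(U, V) | V = 1] = (1 + 2 + 3) / 3 = 2.

2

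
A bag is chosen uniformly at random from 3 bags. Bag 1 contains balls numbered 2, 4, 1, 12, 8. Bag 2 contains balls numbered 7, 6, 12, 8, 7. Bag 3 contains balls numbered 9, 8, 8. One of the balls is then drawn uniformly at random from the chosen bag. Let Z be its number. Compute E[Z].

E[Z | bag 1] = (2+4+1+12+8)/5 = 27/5.
E[Z | bag 2] = (7+6+12+8+7)/5 = 8.
E[Z | bag 3] = (9+8+8)/3 = 25/3.
E[Z] = (1/3)·(27/5) + (1/3)·(8) + (1/3)·(25/3) = 326/45.

326/45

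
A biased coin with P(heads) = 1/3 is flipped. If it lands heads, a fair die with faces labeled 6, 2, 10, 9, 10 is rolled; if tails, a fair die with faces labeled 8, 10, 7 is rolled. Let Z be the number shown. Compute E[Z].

361/45

E[Z | heads] = (6+2+10+9+10)/5 = 37/5.
E[Z | tails] = (8+10+7)/3 = 25/3.
E[Z] = (1/3)·(37/5) + (2/3)·(25/3) = 361/45.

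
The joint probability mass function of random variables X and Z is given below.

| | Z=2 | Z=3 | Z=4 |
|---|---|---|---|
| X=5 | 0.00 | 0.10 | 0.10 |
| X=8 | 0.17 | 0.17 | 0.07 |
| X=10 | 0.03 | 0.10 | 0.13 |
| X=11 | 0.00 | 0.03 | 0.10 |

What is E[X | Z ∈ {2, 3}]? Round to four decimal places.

P(Z ∈ {2, 3}) = 0.60.
Σ X·P over the event = 5·(0.10) + 8·(0.17) + 8·(0.17) + 10·(0.03) + 10·(0.10) + 11·(0.03) = 4.85.
E[X | Z ∈ {2, 3}] = (4.85) / (0.60) = 8.0833.

8.0833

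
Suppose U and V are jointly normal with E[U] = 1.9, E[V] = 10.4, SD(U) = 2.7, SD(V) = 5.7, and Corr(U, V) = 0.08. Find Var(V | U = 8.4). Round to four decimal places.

For a bivariate normal, Var(V | U=x) = σ_V²(1 − ρ²).
Var(V | U=8.4) = (5.7)²·(1 − (0.08)²) = 32.49·0.9936 = 32.2821.

32.2821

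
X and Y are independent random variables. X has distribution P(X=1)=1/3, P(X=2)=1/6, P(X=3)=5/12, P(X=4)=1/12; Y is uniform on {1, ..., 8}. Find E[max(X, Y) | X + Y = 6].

P(X + Y = 6) = 1/8.
Summing max(X,Y)·P(x,y) over outcomes with X + Y = 6 gives 47/96.
E[max(X, Y) | X + Y = 6] = (47/96) / (1/8) = 47/12.

47/12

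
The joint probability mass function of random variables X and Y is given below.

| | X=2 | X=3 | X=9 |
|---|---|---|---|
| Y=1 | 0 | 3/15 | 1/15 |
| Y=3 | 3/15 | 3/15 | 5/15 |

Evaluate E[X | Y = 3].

P(Y = 3) = 11/15.
Σ X·P over the event = 2·(3/15) + 3·(3/15) + 9·(5/15) = 4.
E[X | Y = 3] = (4) / (11/15) = 60/11.

60/11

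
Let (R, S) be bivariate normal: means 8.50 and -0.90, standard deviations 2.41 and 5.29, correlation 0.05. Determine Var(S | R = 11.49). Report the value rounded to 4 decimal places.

The conditional variance in a bivariate normal is σ_S²(1 − ρ²), independent of x.
Var(S | R=11.49) = (5.29)²·(1 − (0.05)²) = 27.9841·0.9975 = 27.9141.

27.9141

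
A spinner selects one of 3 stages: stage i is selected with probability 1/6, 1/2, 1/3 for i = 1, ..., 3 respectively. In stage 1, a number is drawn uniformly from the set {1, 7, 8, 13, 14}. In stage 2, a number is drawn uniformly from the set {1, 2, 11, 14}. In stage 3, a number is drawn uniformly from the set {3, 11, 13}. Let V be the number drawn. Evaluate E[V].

119/15

E[V | stage 1] = (1+7+8+13+14)/5 = 43/5.
E[V | stage 2] = (1+2+11+14)/4 = 7.
E[V | stage 3] = (3+11+13)/3 = 9.
By the law of total expectation,
E[V] = (1/6)·(43/5) + (1/2)·(7) + (1/3)·(9) = 119/15.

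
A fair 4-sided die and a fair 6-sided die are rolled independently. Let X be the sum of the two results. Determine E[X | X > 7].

26/3

P(X > 7) = 1/4.
Σ over the event: 8·1/8 + 9·1/12 + 10·1/24 = 13/6.
E[X | X > 7] = (13/6) / (1/4) = 26/3.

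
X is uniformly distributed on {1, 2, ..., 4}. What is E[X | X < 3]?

3/2

Given X < 3, X is equally likely to be any of {1, 2}.
E[X | X < 3] = (1 + 2) / 2 = 3/2.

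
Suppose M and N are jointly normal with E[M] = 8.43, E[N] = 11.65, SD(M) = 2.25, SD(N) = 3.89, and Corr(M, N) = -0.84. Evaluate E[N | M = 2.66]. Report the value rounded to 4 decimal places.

The regression of N on M has slope ρ·σ_N/σ_M and passes through (μ_M, μ_N).
E[N | M=2.66] = 11.65 + (-0.84)·(3.89/2.25)·(2.66 − (8.43)) = 11.65 + (-1.45227)·(-5.77) = 20.0296.

20.0296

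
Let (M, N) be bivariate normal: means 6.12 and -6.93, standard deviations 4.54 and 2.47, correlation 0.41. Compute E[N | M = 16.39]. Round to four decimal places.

For a bivariate normal, E[N | M=x] = μ_N + ρ·(σ_N/σ_M)·(x − μ_M).
E[N | M=16.39] = -6.93 + (0.41)·(2.47/4.54)·(16.39 − (6.12)) = -6.93 + (0.22306)·(10.27) = -4.6392.

-4.6392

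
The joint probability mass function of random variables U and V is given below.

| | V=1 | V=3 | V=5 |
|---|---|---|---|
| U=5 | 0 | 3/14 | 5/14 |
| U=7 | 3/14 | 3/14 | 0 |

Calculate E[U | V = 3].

P(V = 3) = 3/7.
Summing U·P(U=x,V=y) over the conditioning event gives 18/7.
E[U | V = 3] = (18/7) / (3/7) = 6.

6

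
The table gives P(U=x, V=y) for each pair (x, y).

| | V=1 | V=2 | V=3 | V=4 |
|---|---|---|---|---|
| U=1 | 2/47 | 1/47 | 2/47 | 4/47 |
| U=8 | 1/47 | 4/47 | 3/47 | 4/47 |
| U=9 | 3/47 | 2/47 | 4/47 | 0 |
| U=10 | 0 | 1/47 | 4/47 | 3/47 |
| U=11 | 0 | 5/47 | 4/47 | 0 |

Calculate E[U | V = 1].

37/6

P(V = 1) = 6/47.
Σ U·P over the event = 1·(2/47) + 8·(1/47) + 9·(3/47) = 37/47.
E[U | V = 1] = (37/47) / (6/47) = 37/6.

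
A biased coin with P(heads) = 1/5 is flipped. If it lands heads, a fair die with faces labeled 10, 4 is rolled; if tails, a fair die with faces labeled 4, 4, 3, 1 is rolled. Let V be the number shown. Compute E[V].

E[V | heads] = (10+4)/2 = 7.
E[V | tails] = (4+4+3+1)/4 = 3.
E[V] = (1/5)·(7) + (4/5)·(3) = 19/5.

19/5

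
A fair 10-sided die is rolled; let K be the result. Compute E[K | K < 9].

9/2

Given K < 9, K is equally likely to be any of {1, 2, 3, 4, 5, 6, 7, 8}.
E[K | K < 9] = (1 + 2 + 3 + 4 + 5 + 6 + 7 + 8) / 8 = 9/2.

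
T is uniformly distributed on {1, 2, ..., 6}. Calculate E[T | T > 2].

Given T > 2, T is equally likely to be any of {3, 4, 5, 6}.
E[T | T > 2] = (3 + 4 + 5 + 6) / 4 = 9/2.

9/2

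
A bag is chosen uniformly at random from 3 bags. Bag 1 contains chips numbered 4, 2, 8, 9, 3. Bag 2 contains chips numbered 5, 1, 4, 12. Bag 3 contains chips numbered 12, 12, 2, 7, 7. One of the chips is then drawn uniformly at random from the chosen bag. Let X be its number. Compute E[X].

187/30

E[X | bag 1] = (4+2+8+9+3)/5 = 26/5.
E[X | bag 2] = (5+1+4+12)/4 = 11/2.
E[X | bag 3] = (12+12+2+7+7)/5 = 8.
E[X] = (1/3)·(26/5) + (1/3)·(11/2) + (1/3)·(8) = 187/30.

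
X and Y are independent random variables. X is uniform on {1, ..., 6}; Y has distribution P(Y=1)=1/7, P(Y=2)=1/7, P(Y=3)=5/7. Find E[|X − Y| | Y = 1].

5/2

P(Y = 1) = 1/7.
Summing |X−Y|·P(x,y) over outcomes with Y = 1 gives 5/14.
E[|X − Y| | Y = 1] = (5/14) / (1/7) = 5/2.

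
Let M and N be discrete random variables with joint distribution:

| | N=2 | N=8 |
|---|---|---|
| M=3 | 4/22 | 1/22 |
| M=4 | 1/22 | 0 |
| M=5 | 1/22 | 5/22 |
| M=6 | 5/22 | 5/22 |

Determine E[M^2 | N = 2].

257/11

P(N = 2) = 1/2.
Σ M^2·P over the event = 9·(4/22) + 16·(1/22) + 25·(1/22) + 36·(5/22) = 257/22.
E[M^2 | N = 2] = (257/22) / (1/2) = 257/11.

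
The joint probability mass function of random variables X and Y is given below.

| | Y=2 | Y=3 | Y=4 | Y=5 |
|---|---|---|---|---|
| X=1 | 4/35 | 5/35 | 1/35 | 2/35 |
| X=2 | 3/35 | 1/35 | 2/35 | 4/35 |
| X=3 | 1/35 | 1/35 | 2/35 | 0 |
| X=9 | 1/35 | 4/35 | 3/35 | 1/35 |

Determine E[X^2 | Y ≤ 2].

P(Y ≤ 2) = 9/35.
Σ X^2·P over the event = 1·(4/35) + 4·(3/35) + 9·(1/35) + 81·(1/35) = 106/35.
E[X^2 | Y ≤ 2] = (106/35) / (9/35) = 106/9.

106/9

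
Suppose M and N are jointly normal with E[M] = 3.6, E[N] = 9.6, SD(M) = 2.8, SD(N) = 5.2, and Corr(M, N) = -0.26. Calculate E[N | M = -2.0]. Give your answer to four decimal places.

12.3040

The regression of N on M has slope ρ·σ_N/σ_M and passes through (μ_M, μ_N).
E[N | M=-2.0] = 9.6 + (-0.26)·(5.2/2.8)·(-2.0 − (3.6)) = 9.6 + (-0.48286)·(-5.6) = 12.3040.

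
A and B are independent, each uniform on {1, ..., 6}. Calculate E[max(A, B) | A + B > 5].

67/13

P(A + B > 5) = 13/18.
Summing max(A,B)·P(x,y) over outcomes with A + B > 5 gives 67/18.
E[max(A, B) | A + B > 5] = (67/18) / (13/18) = 67/13.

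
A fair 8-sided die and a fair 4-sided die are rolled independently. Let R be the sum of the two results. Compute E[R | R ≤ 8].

62/11

P(R ≤ 8) = 11/16.
Σ over the event: 2·1/32 + 3·1/16 + 4·3/32 + 5·1/8 + 6·1/8 + 7·1/8 + 8·1/8 = 31/8.
E[R | R ≤ 8] = (31/8) / (11/16) = 62/11.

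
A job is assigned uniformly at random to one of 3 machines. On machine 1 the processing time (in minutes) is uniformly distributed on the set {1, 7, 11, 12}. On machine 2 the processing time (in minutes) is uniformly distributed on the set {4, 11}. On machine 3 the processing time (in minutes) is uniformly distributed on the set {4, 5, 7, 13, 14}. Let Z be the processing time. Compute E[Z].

159/20

E[Z | machine 1] = (1+7+11+12)/4 = 31/4.
E[Z | machine 2] = (4+11)/2 = 15/2.
E[Z | machine 3] = (4+5+7+13+14)/5 = 43/5.
E[Z] = (1/3)·(31/4) + (1/3)·(15/2) + (1/3)·(43/5) = 159/20.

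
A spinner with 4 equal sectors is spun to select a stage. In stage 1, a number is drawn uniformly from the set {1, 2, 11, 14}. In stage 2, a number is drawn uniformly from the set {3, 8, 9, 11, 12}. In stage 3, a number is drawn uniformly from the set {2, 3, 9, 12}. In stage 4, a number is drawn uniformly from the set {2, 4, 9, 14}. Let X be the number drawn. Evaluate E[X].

E[X | stage 1] = (1+2+11+14)/4 = 7.
E[X | stage 2] = (3+8+9+11+12)/5 = 43/5.
E[X | stage 3] = (2+3+9+12)/4 = 13/2.
E[X | stage 4] = (2+4+9+14)/4 = 29/4.
By the law of total expectation,
E[X] = (1/4)·(7) + (1/4)·(43/5) + (1/4)·(13/2) + (1/4)·(29/4) = 587/80.

587/80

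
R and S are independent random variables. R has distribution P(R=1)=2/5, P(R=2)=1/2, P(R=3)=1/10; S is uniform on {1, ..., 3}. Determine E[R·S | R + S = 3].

2

P(R + S = 3) = 3/10.
Summing RS·P(x,y) over outcomes with R + S = 3 gives 3/5.
E[R·S | R + S = 3] = (3/5) / (3/10) = 2.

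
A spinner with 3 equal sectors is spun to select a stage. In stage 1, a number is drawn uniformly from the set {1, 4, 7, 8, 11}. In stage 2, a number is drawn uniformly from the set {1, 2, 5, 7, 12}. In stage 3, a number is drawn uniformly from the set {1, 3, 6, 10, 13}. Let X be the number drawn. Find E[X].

E[X | stage 1] = (1+4+7+8+11)/5 = 31/5.
E[X | stage 2] = (1+2+5+7+12)/5 = 27/5.
E[X | stage 3] = (1+3+6+10+13)/5 = 33/5.
By the law of total expectation,
E[X] = (1/3)·(31/5) + (1/3)·(27/5) + (1/3)·(33/5) = 91/15.

91/15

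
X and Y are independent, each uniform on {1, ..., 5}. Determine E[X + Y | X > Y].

6

Outcomes with X > Y: (2,1), (3,1), (3,2), (4,1), (4,2), (4,3), (5,1), (5,2), (5,3), (5,4), each with probability 1/25.
E[X + Y | X > Y] = (3 + 4 + 5 + 5 + 6 + 7 + 6 + 7 + 8 + 9) / 10 = 6.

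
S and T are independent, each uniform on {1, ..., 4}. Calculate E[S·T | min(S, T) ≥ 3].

49/4

Outcomes with min(S, T) ≥ 3: (3,3), (3,4), (4,3), (4,4), each with probability 1/16.
E[S·T | min(S, T) ≥ 3] = (9 + 12 + 12 + 16) / 4 = 49/4.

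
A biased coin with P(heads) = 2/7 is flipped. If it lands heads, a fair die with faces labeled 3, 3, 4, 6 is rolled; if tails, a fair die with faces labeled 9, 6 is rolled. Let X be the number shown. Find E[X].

13/2

E[X | heads] = (3+3+4+6)/4 = 4.
E[X | tails] = (9+6)/2 = 15/2.
E[X] = (2/7)·(4) + (5/7)·(15/2) = 13/2.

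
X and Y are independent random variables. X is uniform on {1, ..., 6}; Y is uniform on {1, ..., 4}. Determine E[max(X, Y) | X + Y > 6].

51/10

Outcomes with X + Y > 6: (3,4), (4,3), (4,4), (5,2), (5,3), (5,4), (6,1), (6,2), (6,3), (6,4), each with probability 1/24.
E[max(X, Y) | X + Y > 6] = (4 + 4 + 4 + 5 + 5 + 5 + 6 + 6 + 6 + 6) / 10 = 51/10.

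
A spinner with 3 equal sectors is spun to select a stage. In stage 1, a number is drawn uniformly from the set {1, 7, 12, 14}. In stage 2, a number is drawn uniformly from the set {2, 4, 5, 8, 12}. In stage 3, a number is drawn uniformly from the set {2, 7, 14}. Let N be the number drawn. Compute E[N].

E[N | stage 1] = (1+7+12+14)/4 = 17/2.
E[N | stage 2] = (2+4+5+8+12)/5 = 31/5.
E[N | stage 3] = (2+7+14)/3 = 23/3.
E[N] = (1/3)·(17/2) + (1/3)·(31/5) + (1/3)·(23/3) = 671/90.

671/90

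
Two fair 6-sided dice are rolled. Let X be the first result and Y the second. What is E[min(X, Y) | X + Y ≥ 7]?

P(X + Y ≥ 7) = 7/12.
Summing min(X,Y)·P(x,y) over outcomes with X + Y ≥ 7 gives 23/12.
E[min(X, Y) | X + Y ≥ 7] = (23/12) / (7/12) = 23/7.

23/7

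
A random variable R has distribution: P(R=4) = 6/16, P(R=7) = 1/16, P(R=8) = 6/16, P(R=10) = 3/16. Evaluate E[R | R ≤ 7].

31/7

P(R ≤ 7) = 7/16.
Σ over the event: 4·3/8 + 7·1/16 = 31/16.
E[R | R ≤ 7] = (31/16) / (7/16) = 31/7.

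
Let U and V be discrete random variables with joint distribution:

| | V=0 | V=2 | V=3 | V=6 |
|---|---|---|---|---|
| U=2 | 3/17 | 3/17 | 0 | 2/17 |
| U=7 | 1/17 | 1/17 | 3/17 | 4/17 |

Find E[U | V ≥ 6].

P(V ≥ 6) = 6/17.
Σ U·P over the event = 2·(2/17) + 7·(4/17) = 32/17.
E[U | V ≥ 6] = (32/17) / (6/17) = 16/3.

16/3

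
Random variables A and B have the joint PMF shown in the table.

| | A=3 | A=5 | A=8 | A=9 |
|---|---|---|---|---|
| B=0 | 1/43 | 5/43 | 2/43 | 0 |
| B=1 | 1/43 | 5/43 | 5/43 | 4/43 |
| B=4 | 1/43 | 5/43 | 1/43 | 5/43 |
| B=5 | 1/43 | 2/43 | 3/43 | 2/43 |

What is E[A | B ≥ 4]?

P(B ≥ 4) = 20/43.
Σ A·P over the event = 3·(1/43) + 3·(1/43) + 5·(5/43) + 5·(2/43) + 8·(1/43) + 8·(3/43) + 9·(5/43) + 9·(2/43) = 136/43.
E[A | B ≥ 4] = (136/43) / (20/43) = 34/5.

34/5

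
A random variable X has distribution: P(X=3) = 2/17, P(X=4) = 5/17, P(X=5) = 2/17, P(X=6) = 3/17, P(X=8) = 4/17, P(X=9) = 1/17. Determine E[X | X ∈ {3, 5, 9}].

P(X ∈ {3, 5, 9}) = 5/17.
Σ over the event: 3·2/17 + 5·2/17 + 9·1/17 = 25/17.
E[X | X ∈ {3, 5, 9}] = (25/17) / (5/17) = 5.

5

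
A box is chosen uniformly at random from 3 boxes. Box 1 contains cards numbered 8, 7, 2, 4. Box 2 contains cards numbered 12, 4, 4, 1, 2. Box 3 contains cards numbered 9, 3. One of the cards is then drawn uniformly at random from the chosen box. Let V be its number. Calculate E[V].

317/60

E[V | box 1] = (8+7+2+4)/4 = 21/4.
E[V | box 2] = (12+4+4+1+2)/5 = 23/5.
E[V | box 3] = (9+3)/2 = 6.
E[V] = (1/3)·(21/4) + (1/3)·(23/5) + (1/3)·(6) = 317/60.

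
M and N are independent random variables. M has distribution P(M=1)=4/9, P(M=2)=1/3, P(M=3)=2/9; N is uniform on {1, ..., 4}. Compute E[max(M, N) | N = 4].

P(N = 4) = 1/4.
Summing max(M,N)·P(x,y) over outcomes with N = 4 gives 1.
E[max(M, N) | N = 4] = (1) / (1/4) = 4.

4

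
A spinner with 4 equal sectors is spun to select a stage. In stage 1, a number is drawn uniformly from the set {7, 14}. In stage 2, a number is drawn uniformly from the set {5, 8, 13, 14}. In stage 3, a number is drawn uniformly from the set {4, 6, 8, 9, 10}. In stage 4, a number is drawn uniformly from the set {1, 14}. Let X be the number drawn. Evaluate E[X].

E[X | stage 1] = (7+14)/2 = 21/2.
E[X | stage 2] = (5+8+13+14)/4 = 10.
E[X | stage 3] = (4+6+8+9+10)/5 = 37/5.
E[X | stage 4] = (1+14)/2 = 15/2.
By the law of total expectation,
E[X] = (1/4)·(21/2) + (1/4)·(10) + (1/4)·(37/5) + (1/4)·(15/2) = 177/20.

177/20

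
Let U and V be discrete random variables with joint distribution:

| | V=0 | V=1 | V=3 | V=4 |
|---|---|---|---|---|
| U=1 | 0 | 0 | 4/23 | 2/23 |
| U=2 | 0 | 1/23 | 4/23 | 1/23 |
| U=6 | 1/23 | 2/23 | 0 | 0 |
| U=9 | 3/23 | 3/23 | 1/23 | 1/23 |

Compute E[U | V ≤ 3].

P(V ≤ 3) = 19/23.
Summing U·P(U=x,V=y) over the conditioning event gives 95/23.
E[U | V ≤ 3] = (95/23) / (19/23) = 5.

5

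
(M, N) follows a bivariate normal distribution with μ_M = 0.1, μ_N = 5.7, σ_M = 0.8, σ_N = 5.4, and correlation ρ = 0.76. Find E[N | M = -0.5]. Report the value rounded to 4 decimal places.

2.6220

E[N | M=x] = μ_N + ρ(σ_N/σ_M)(x − μ_M) for jointly normal variables.
E[N | M=-0.5] = 5.7 + (0.76)·(5.4/0.8)·(-0.5 − (0.1)) = 5.7 + (5.13)·(-0.6) = 2.6220.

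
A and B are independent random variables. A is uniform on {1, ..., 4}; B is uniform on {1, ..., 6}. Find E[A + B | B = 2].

Outcomes with B = 2: (1,2), (2,2), (3,2), (4,2), each with probability 1/24.
E[A + B | B = 2] = (3 + 4 + 5 + 6) / 4 = 9/2.

9/2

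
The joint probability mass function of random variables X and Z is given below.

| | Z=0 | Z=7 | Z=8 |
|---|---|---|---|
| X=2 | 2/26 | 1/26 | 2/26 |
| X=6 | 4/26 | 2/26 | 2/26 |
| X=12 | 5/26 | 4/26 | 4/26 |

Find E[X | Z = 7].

P(Z = 7) = 7/26.
Summing X·P(X=x,Z=y) over the conditioning event gives 31/13.
E[X | Z = 7] = (31/13) / (7/26) = 62/7.

62/7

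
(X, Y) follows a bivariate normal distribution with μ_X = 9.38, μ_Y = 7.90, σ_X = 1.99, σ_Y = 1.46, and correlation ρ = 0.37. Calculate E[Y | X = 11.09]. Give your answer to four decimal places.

For a bivariate normal, E[Y | X=x] = μ_Y + ρ·(σ_Y/σ_X)·(x − μ_X).
E[Y | X=11.09] = 7.90 + (0.37)·(1.46/1.99)·(11.09 − (9.38)) = 7.90 + (0.27146)·(1.71) = 8.3642.

8.3642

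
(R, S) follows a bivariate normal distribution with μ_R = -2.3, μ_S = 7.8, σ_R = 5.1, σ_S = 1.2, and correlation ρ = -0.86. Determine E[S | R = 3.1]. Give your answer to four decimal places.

For a bivariate normal, E[S | R=x] = μ_S + ρ·(σ_S/σ_R)·(x − μ_R).
E[S | R=3.1] = 7.8 + (-0.86)·(1.2/5.1)·(3.1 − (-2.3)) = 7.8 + (-0.20235)·(5.4) = 6.7073.

6.7073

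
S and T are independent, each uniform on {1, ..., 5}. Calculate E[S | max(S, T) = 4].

Outcomes with max(S, T) = 4: (1,4), (2,4), (3,4), (4,1), (4,2), (4,3), (4,4), each with probability 1/25.
E[S | max(S, T) = 4] = (1 + 2 + 3 + 4 + 4 + 4 + 4) / 7 = 22/7.

22/7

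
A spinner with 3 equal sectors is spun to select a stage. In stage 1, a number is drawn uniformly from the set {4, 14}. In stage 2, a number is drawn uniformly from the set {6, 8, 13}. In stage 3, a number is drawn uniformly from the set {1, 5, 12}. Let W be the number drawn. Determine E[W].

E[W | stage 1] = (4+14)/2 = 9.
E[W | stage 2] = (6+8+13)/3 = 9.
E[W | stage 3] = (1+5+12)/3 = 6.
By the law of total expectation,
E[W] = (1/3)·(9) + (1/3)·(9) + (1/3)·(6) = 8.

8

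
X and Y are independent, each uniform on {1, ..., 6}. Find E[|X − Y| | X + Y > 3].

P(X + Y > 3) = 11/12.
Summing |X−Y|·P(x,y) over outcomes with X + Y > 3 gives 17/9.
E[|X − Y| | X + Y > 3] = (17/9) / (11/12) = 68/33.

68/33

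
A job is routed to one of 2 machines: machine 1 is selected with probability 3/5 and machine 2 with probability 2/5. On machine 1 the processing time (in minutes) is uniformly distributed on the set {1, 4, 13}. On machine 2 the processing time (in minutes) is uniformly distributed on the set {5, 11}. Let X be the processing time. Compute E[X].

E[X | machine 1] = (1+4+13)/3 = 6.
E[X | machine 2] = (5+11)/2 = 8.
By the law of total expectation,
E[X] = (3/5)·(6) + (2/5)·(8) = 34/5.

34/5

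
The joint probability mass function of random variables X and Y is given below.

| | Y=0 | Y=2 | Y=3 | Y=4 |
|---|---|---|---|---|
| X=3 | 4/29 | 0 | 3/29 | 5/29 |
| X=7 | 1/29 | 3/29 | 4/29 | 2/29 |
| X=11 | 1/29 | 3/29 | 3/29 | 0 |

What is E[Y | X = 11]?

P(X = 11) = 7/29.
Σ Y·P over the event = 0·(1/29) + 2·(3/29) + 3·(3/29) = 15/29.
E[Y | X = 11] = (15/29) / (7/29) = 15/7.

15/7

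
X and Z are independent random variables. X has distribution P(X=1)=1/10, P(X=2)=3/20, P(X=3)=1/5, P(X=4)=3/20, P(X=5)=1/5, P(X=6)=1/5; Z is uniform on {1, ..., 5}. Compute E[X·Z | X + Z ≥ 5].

183/14

P(X + Z ≥ 5) = 21/25.
Summing XZ·P(x,y) over outcomes with X + Z ≥ 5 gives 549/50.
E[X·Z | X + Z ≥ 5] = (549/50) / (21/25) = 183/14.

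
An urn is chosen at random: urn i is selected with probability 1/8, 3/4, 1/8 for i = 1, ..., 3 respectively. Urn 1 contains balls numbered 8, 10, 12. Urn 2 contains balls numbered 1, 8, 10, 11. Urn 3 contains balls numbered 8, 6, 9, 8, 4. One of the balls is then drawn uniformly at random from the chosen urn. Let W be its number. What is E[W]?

E[W | urn 1] = (8+10+12)/3 = 10.
E[W | urn 2] = (1+8+10+11)/4 = 15/2.
E[W | urn 3] = (8+6+9+8+4)/5 = 7.
E[W] = (1/8)·(10) + (3/4)·(15/2) + (1/8)·(7) = 31/4.

31/4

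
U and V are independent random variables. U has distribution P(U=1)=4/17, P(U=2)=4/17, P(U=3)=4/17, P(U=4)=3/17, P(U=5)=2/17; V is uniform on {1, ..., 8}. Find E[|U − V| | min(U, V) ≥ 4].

P(min(U, V) ≥ 4) = 25/136.
Summing |U−V|·P(x,y) over outcomes with min(U, V) ≥ 4 gives 11/34.
E[|U − V| | min(U, V) ≥ 4] = (11/34) / (25/136) = 44/25.

44/25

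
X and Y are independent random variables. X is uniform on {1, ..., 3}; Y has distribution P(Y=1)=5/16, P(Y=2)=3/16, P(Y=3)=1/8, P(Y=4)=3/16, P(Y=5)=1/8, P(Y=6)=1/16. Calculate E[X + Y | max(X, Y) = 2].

P(max(X, Y) = 2) = 11/48.
Summing (X+Y)·P(x,y) over outcomes with max(X, Y) = 2 gives 3/4.
E[X + Y | max(X, Y) = 2] = (3/4) / (11/48) = 36/11.

36/11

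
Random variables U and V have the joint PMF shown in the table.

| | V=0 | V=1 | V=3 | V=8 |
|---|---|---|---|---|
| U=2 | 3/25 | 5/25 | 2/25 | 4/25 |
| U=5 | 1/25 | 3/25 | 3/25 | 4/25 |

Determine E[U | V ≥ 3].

P(V ≥ 3) = 13/25.
Σ U·P over the event = 2·(2/25) + 2·(4/25) + 5·(3/25) + 5·(4/25) = 47/25.
E[U | V ≥ 3] = (47/25) / (13/25) = 47/13.

47/13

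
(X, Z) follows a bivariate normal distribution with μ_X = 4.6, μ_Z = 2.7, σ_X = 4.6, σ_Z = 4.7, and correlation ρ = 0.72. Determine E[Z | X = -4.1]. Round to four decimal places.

The regression of Z on X has slope ρ·σ_Z/σ_X and passes through (μ_X, μ_Z).
E[Z | X=-4.1] = 2.7 + (0.72)·(4.7/4.6)·(-4.1 − (4.6)) = 2.7 + (0.73565)·(-8.7) = -3.7002.

-3.7002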